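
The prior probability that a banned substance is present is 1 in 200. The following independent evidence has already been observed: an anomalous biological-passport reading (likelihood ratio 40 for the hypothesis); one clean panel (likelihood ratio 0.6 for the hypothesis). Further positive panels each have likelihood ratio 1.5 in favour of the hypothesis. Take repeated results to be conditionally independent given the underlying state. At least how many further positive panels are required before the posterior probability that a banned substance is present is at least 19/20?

13

Prior odds = 0.005/0.995 = 1/199.
Combined Bayes factor of the evidence already in hand = 40 × 0.6 = 24.
Odds after that evidence = (1/199) × 24 = 24/199.
Target odds = 0.95/0.05 = 19.
Need 1.5ⁿ ≥ 19 ÷ (24/199) = 3781/24.
1.5¹² = 531441/4096 falls short of 3781/24 but 1.5¹³ = 1594323/8192 reaches it, so n = 13.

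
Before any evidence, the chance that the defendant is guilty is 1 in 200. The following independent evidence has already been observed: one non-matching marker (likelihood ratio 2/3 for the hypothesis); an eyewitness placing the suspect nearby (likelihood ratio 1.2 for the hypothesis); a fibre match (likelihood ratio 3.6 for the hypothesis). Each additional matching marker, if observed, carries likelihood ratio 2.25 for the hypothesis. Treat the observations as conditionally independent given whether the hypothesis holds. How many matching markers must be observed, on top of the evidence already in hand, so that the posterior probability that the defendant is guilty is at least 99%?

11

Prior odds = 0.005/0.995 = 1/199.
Combined Bayes factor of the evidence already in hand = (2/3) × 1.2 × 3.6 = 2.88.
Odds after that evidence = (1/199) × 2.88 = 72/4975.
Target odds = 0.99/0.01 = 99.
Need 2.25ⁿ ≥ 99 ÷ (72/4975) = 6840.625.
2.25¹⁰ ≈3325.26 falls short of 6840.625 but 2.25¹¹ ≈7481.83 reaches it, so n = 11.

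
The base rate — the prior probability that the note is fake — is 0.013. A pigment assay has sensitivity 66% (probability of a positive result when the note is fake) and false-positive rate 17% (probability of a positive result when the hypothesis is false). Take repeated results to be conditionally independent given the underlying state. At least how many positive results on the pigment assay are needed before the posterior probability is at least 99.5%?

8

Prior odds = 0.013/0.987 = 13/987.
Likelihood ratio of a positive result = 0.66/0.17 = 66/17.
Target posterior odds = 0.995/0.005 = 199.
Require (66/17)ⁿ ≥ 199 ÷ (13/987) = 196413/13.
(66/17)⁷ ≈13294.3 falls short of 196413/13 but (66/17)⁸ ≈51613.1 reaches it, so n = 8.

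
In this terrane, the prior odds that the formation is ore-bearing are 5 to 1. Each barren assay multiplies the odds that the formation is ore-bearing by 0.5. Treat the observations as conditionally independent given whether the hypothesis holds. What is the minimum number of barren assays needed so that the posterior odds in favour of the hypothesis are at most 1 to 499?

Prior odds = 5.
Likelihood ratio per barren assay = 0.5.
Target odds = 1/499.
Require 0.5ⁿ ≤ 1/499 ÷ 5 = 1/2495.
0.5¹¹ = 1/2048 is still above 1/2495 but 0.5¹² = 1/4096 is at or below it, so n = 12.

12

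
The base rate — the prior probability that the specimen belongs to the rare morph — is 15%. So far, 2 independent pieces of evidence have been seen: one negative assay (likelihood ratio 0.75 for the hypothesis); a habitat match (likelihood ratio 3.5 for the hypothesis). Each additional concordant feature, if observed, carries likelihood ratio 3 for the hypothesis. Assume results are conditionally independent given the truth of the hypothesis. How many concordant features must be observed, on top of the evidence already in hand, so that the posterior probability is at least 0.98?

Prior odds = 0.15/0.85 = 3/17.
Combined Bayes factor of the evidence already in hand = 0.75 × 3.5 = 2.625.
Odds after that evidence = (3/17) × 2.625 = 63/136.
Target odds = 0.98/0.02 = 49.
Need 3ⁿ ≥ 49 ÷ (63/136) = 952/9.
3⁴ = 81 falls short of 952/9 but 3⁵ = 243 reaches it, so n = 5.

5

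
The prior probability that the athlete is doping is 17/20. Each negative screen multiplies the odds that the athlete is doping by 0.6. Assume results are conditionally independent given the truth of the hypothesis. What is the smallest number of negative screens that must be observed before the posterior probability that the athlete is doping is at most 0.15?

7

Prior odds = 0.85/0.15 = 17/3.
Likelihood ratio per negative screen = 0.6.
Target posterior odds = 0.15/0.85 = 3/17.
Need (17/3) × 0.6ⁿ ≤ 3/17, i.e. 0.6ⁿ ≤ 9/289.
0.6⁶ = 729/15625 is still above 9/289 but 0.6⁷ = 2187/78125 is at or below it, so n = 7.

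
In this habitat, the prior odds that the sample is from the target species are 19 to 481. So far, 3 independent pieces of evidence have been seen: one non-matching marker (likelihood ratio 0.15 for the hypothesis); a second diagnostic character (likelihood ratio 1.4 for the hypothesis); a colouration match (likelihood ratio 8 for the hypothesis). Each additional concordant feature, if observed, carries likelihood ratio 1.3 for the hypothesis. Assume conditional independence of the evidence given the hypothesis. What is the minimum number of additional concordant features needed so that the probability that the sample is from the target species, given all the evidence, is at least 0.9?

Prior odds = 19/481.
Combined Bayes factor of the evidence already in hand = 0.15 × 1.4 × 8 = 1.68.
Odds after that evidence = (19/481) × 1.68 = 798/12025.
Target odds = 0.9/0.1 = 9.
Need 1.3ⁿ ≥ 9 ÷ (798/12025) = 36075/266.
1.3¹⁸ ≈112.455 falls short of 36075/266 but 1.3¹⁹ ≈146.192 reaches it, so n = 19.

19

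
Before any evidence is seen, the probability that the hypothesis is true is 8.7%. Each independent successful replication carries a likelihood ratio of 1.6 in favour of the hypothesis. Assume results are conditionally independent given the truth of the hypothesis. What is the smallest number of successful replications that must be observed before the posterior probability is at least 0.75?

8

Prior odds: 0.087 ÷ 0.913 = 87/913.
Likelihood ratio per successful replication = 1.6.
Target odds: 0.75 ÷ 0.25 = 3.
Require 1.6ⁿ ≥ 3 ÷ (87/913) = 913/29.
1.6⁷ = 2097152/78125 falls short of 913/29 but 1.6⁸ = 16777216/390625 reaches it, so n = 8.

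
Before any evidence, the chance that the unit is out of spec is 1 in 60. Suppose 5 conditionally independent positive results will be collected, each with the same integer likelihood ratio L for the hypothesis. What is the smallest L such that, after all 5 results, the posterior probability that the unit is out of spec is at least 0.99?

Prior odds = (1/60)/(59/60) = 1/59.
Target odds = 0.99/0.01 = 99.
Need L⁵ ≥ 99 ÷ (1/59) = 5841.
5⁵ = 3125 < 5841 ≤ 7776 = 6⁵, so L = 6.

6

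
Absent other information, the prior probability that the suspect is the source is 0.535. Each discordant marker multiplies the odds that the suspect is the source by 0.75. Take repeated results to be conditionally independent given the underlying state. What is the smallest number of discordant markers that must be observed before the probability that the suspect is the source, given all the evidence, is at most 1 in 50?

Prior odds: 0.535 ÷ 0.465 = 107/93.
Likelihood ratio per discordant marker = 0.75.
Target posterior odds = 0.02/0.98 = 1/49.
Need (107/93) × 0.75ⁿ ≤ 1/49, i.e. 0.75ⁿ ≤ 93/5243.
0.75¹⁴ = 4782969/268435456 is still above 93/5243 but 0.75¹⁵ ≈0.0133635 is at or below it, so n = 15.

15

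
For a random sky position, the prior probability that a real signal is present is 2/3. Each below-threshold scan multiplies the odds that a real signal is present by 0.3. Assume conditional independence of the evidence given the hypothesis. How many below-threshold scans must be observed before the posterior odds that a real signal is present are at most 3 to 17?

3

Prior odds = (2/3)/(1/3) = 2.
Likelihood ratio per below-threshold scan = 0.3.
Target odds = 3/17.
Require 0.3ⁿ ≤ 3/17 ÷ 2 = 3/34.
0.3² = 0.09 is still above 3/34 but 0.3³ = 0.027 is at or below it, so n = 3.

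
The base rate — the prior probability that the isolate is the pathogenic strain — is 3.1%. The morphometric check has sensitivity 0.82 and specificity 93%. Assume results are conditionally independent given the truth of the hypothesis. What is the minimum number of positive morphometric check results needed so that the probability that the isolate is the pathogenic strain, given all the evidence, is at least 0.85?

3

Prior odds = 0.031/0.969 = 31/969.
False-positive rate = 1 − 0.93 = 0.07; likelihood ratio of a positive = 0.82/0.07 = 82/7.
Target posterior odds = 0.85/0.15 = 17/3.
Require (82/7)ⁿ ≥ 17/3 ÷ (31/969) = 5491/31.
(82/7)² = 6724/49 falls short of 5491/31 but (82/7)³ = 551368/343 reaches it, so n = 3.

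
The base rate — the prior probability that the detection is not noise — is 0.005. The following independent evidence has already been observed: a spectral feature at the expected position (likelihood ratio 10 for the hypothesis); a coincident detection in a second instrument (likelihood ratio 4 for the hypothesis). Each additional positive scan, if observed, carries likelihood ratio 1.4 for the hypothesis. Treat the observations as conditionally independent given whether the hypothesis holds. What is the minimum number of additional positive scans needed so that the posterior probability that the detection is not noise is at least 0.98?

17

Prior odds = 0.005/0.995 = 1/199.
Combined Bayes factor of the evidence already in hand = 10 × 4 = 40.
Odds after that evidence = (1/199) × 40 = 40/199.
Target odds = 0.98/0.02 = 49.
Need 1.4ⁿ ≥ 49 ÷ (40/199) = 243.775.
1.4¹⁶ ≈217.795 falls short of 243.775 but 1.4¹⁷ ≈304.913 reaches it, so n = 17.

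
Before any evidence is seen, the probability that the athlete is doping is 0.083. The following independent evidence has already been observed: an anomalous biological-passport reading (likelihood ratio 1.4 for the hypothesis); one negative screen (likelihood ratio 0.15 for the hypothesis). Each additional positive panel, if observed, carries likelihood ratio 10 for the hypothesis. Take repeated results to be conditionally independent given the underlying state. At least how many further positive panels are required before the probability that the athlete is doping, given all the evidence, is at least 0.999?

5

Prior odds = 0.083/0.917 = 83/917.
Combined Bayes factor of the evidence already in hand = 1.4 × 0.15 = 0.21.
Odds after that evidence = (83/917) × 0.21 = 249/13100.
Target odds = 0.999/0.001 = 999.
Need 10ⁿ ≥ 999 ÷ (249/13100) = 4362300/83.
10⁴ = 10000 falls short of 4362300/83 but 10⁵ = 100000 reaches it, so n = 5.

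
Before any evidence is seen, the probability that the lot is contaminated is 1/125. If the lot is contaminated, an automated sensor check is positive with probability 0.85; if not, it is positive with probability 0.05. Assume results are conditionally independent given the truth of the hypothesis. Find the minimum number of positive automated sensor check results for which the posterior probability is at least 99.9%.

5

Prior odds = 0.008/0.992 = 1/124.
Likelihood ratio of a positive = 0.85/0.05 = 17.
Target odds: 0.999 ÷ 0.001 = 999.
Require 17ⁿ ≥ 999 ÷ (1/124) = 123876.
17⁴ = 83521 falls short of 123876 but 17⁵ = 1419857 reaches it, so n = 5.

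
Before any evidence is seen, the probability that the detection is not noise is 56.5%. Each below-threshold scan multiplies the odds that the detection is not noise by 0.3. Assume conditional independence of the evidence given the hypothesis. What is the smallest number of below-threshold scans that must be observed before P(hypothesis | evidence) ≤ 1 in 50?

Prior odds: 0.565 ÷ 0.435 = 113/87.
Likelihood ratio per below-threshold scan = 0.3.
Target posterior odds = 0.02/0.98 = 1/49.
Require 0.3ⁿ ≤ 1/49 ÷ (113/87) = 87/5537.
0.3³ = 0.027 is still above 87/5537 but 0.3⁴ = 0.0081 is at or below it, so n = 4.

4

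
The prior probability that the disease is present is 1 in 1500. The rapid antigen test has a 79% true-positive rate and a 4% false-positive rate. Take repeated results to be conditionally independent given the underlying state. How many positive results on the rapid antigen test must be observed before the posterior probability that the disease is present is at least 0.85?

Prior odds: (1/1500) ÷ (1499/1500) = 1/1499.
Likelihood ratio of a positive result = 0.79/0.04 = 19.75.
Target odds: 0.85 ÷ 0.15 = 17/3.
Need (1/1499) × 19.75ⁿ ≥ 17/3, i.e. 19.75ⁿ ≥ 25483/3.
19.75³ = 7703.734375 falls short of 25483/3 but 19.75⁴ = 38950081/256 reaches it, so n = 4.

4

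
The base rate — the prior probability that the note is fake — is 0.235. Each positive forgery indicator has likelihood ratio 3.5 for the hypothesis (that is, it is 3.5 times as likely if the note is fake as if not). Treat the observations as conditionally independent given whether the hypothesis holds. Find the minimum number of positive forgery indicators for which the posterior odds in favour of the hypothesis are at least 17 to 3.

Prior odds = 0.235/0.765 = 47/153.
Likelihood ratio per positive forgery indicator = 3.5.
Target odds = 17/3.
Require 3.5ⁿ ≥ 17/3 ÷ (47/153) = 867/47.
3.5² = 12.25 falls short of 867/47 but 3.5³ = 42.875 reaches it, so n = 3.

3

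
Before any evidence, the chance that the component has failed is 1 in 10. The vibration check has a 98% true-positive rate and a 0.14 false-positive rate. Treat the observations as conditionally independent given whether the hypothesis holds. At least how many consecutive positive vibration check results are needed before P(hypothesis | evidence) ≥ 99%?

Prior odds: 0.1 ÷ 0.9 = 1/9.
Likelihood ratio of a positive result = 0.98/0.14 = 7.
Target odds: 0.99 ÷ 0.01 = 99.
Need (1/9) × 7ⁿ ≥ 99, i.e. 7ⁿ ≥ 891.
7³ = 343 falls short of 891 but 7⁴ = 2401 reaches it, so n = 4.

4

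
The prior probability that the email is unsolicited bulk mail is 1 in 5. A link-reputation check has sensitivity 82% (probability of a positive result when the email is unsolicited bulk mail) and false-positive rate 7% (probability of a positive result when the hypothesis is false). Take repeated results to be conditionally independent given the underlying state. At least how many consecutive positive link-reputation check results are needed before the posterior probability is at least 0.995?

3

Prior odds: 0.2 ÷ 0.8 = 0.25.
Likelihood ratio of a positive result = 0.82/0.07 = 82/7.
Target odds: 0.995 ÷ 0.005 = 199.
Require (82/7)ⁿ ≥ 199 ÷ 0.25 = 796.
(82/7)² = 6724/49 falls short of 796 but (82/7)³ = 551368/343 reaches it, so n = 3.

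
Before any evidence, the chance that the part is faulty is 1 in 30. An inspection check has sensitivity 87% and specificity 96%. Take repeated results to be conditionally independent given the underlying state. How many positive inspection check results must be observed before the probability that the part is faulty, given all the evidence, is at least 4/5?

Prior odds: (1/30) ÷ (29/30) = 1/29.
False-positive rate = 1 − 0.96 = 0.04; likelihood ratio of a positive = 0.87/0.04 = 21.75.
Target odds: 0.8 ÷ 0.2 = 4.
Need (1/29) × 21.75ⁿ ≥ 4, i.e. 21.75ⁿ ≥ 116.
21.75¹ = 21.75 falls short of 116 but 21.75² = 473.0625 reaches it, so n = 2.

2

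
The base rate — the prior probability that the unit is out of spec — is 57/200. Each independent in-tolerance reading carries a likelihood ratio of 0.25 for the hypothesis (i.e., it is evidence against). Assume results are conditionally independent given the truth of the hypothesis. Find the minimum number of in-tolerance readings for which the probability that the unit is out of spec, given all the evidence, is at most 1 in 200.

4

Prior odds: 0.285 ÷ 0.715 = 57/143.
Likelihood ratio per in-tolerance reading = 0.25.
Target odds: 0.005 ÷ 0.995 = 1/199.
Require 0.25ⁿ ≤ 1/199 ÷ (57/143) = 143/11343.
0.25³ = 0.015625 is still above 143/11343 but 0.25⁴ = 0.00390625 is at or below it, so n = 4.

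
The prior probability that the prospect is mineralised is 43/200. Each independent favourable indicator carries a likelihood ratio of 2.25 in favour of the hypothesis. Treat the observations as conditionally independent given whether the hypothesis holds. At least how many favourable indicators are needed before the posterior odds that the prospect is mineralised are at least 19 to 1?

Prior odds = 0.215/0.785 = 43/157.
Likelihood ratio per favourable indicator = 2.25.
Target odds = 19.
Need (43/157) × 2.25ⁿ ≥ 19, i.e. 2.25ⁿ ≥ 2983/43.
2.25⁵ = 59049/1024 falls short of 2983/43 but 2.25⁶ = 531441/4096 reaches it, so n = 6.

6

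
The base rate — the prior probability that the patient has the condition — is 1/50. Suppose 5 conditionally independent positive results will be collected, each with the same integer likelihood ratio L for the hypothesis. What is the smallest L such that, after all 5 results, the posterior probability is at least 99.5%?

7

Prior odds = 0.02/0.98 = 1/49.
Target odds = 0.995/0.005 = 199.
Need L⁵ ≥ 199 ÷ (1/49) = 9751.
6⁵ = 7776 < 9751 ≤ 16807 = 7⁵, so L = 7.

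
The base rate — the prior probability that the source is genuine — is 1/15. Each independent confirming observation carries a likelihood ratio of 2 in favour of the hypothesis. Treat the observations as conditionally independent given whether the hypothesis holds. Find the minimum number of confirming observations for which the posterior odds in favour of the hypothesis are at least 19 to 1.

Prior odds: (1/15) ÷ (14/15) = 1/14.
Likelihood ratio per confirming observation = 2.
Target odds = 19.
Require 2ⁿ ≥ 19 ÷ (1/14) = 266.
2⁸ = 256 falls short of 266 but 2⁹ = 512 reaches it, so n = 9.

9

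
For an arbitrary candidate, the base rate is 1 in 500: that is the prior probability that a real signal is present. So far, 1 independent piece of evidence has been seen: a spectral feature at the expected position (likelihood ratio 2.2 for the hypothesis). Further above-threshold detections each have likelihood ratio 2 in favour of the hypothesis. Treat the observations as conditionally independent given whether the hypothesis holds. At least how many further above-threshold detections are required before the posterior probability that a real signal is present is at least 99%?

15

Prior odds = 0.002/0.998 = 1/499.
Bayes factor of the evidence already in hand = 2.2.
Odds after that evidence = (1/499) × 2.2 = 11/2495.
Target odds = 0.99/0.01 = 99.
Need 2ⁿ ≥ 99 ÷ (11/2495) = 22455.
2¹⁴ = 16384 falls short of 22455 but 2¹⁵ = 32768 reaches it, so n = 15.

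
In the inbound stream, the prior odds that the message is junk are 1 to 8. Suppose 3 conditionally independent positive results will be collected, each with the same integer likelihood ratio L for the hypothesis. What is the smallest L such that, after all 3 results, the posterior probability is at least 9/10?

Prior odds = 0.125.
Target odds = 0.9/0.1 = 9.
Need L³ ≥ 9 ÷ 0.125 = 72.
4³ = 64 < 72 ≤ 125 = 5³, so L = 5.

5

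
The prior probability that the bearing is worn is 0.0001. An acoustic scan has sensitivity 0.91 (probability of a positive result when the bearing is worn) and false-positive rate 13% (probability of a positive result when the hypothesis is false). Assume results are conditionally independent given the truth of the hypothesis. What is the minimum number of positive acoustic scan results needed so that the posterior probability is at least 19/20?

Prior odds = 0.0001/0.9999 = 1/9999.
Likelihood ratio of a positive result = 0.91/0.13 = 7.
Target odds: 0.95 ÷ 0.05 = 19.
Require 7ⁿ ≥ 19 ÷ (1/9999) = 189981.
7⁶ = 117649 falls short of 189981 but 7⁷ = 823543 reaches it, so n = 7.

7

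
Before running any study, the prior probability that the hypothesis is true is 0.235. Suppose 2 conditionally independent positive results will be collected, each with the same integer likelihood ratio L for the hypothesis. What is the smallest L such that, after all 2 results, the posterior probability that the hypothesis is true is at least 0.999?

58

Prior odds = 0.235/0.765 = 47/153.
Target odds = 0.999/0.001 = 999.
Need L² ≥ 999 ÷ (47/153) = 152847/47.
57² = 3249 < 152847/47 ≤ 3364 = 58², so L = 58.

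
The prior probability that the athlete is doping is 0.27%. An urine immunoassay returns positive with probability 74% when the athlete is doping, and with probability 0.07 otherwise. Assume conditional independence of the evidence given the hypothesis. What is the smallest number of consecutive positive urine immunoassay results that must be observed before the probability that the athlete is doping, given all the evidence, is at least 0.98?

5

Prior odds: 0.0027 ÷ 0.9973 = 27/9973.
Likelihood ratio of a positive result = 0.74/0.07 = 74/7.
Target posterior odds = 0.98/0.02 = 49.
Need (27/9973) × (74/7)ⁿ ≥ 49, i.e. (74/7)ⁿ ≥ 488677/27.
(74/7)⁴ = 29986576/2401 falls short of 488677/27 but (74/7)⁵ ≈132029 reaches it, so n = 5.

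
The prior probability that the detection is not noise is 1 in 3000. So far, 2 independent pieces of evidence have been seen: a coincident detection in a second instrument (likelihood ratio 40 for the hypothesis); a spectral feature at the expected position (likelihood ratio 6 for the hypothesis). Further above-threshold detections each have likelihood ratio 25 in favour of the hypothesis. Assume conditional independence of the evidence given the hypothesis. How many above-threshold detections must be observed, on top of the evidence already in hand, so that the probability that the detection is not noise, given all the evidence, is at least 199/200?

3

Prior odds = (1/3000)/(2999/3000) = 1/2999.
Combined Bayes factor of the evidence already in hand = 40 × 6 = 240.
Odds after that evidence = (1/2999) × 240 = 240/2999.
Target odds = 0.995/0.005 = 199.
Need 25ⁿ ≥ 199 ÷ (240/2999) = 596801/240.
25² = 625 falls short of 596801/240 but 25³ = 15625 reaches it, so n = 3.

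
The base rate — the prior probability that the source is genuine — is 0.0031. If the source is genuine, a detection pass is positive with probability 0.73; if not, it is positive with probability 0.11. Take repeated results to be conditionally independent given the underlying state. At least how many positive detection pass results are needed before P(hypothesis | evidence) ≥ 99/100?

Prior odds: 0.0031 ÷ 0.9969 = 31/9969.
Likelihood ratio of a positive = 0.73/0.11 = 73/11.
Target posterior odds = 0.99/0.01 = 99.
Require (73/11)ⁿ ≥ 99 ÷ (31/9969) = 986931/31.
(73/11)⁵ ≈12872.1 falls short of 986931/31 but (73/11)⁶ ≈85424.2 reaches it, so n = 6.

6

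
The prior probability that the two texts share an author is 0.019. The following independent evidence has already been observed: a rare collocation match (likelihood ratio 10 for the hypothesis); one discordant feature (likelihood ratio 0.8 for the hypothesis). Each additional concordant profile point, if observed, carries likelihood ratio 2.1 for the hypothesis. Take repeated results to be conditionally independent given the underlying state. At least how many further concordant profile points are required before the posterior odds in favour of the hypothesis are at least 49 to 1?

8

Prior odds = 0.019/0.981 = 19/981.
Combined Bayes factor of the evidence already in hand = 10 × 0.8 = 8.
Odds after that evidence = (19/981) × 8 = 152/981.
Target odds = 49.
Need 2.1ⁿ ≥ 49 ÷ (152/981) = 48069/152.
2.1⁷ ≈180.109 falls short of 48069/152 but 2.1⁸ ≈378.229 reaches it, so n = 8.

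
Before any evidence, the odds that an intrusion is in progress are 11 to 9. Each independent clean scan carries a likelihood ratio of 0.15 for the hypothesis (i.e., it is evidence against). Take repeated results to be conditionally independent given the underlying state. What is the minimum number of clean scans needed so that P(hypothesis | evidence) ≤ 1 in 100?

Prior odds = 11/9.
Likelihood ratio per clean scan = 0.15.
Target odds: 0.01 ÷ 0.99 = 1/99.
Require 0.15ⁿ ≤ 1/99 ÷ (11/9) = 1/121.
0.15² = 0.0225 is still above 1/121 but 0.15³ = 0.003375 is at or below it, so n = 3.

3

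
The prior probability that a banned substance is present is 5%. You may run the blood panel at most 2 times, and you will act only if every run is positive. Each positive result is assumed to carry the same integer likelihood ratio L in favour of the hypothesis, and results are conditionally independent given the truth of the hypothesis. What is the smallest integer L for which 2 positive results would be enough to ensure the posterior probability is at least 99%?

44

Prior odds = 0.05/0.95 = 1/19.
Target odds = 0.99/0.01 = 99.
Need L² ≥ 99 ÷ (1/19) = 1881.
43² = 1849 < 1881 ≤ 1936 = 44², so L = 44.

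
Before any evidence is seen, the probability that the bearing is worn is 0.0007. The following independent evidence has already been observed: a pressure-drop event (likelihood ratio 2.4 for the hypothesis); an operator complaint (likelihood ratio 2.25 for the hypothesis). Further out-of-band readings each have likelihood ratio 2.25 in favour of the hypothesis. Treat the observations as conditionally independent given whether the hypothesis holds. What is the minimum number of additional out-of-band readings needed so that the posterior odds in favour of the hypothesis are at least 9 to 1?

Prior odds = 0.0007/0.9993 = 7/9993.
Combined Bayes factor of the evidence already in hand = 2.4 × 2.25 = 5.4.
Odds after that evidence = (7/9993) × 5.4 = 63/16655.
Target odds = 9.
Need 2.25ⁿ ≥ 9 ÷ (63/16655) = 16655/7.
2.25⁹ = 387420489/262144 falls short of 16655/7 but 2.25¹⁰ ≈3325.26 reaches it, so n = 10.

10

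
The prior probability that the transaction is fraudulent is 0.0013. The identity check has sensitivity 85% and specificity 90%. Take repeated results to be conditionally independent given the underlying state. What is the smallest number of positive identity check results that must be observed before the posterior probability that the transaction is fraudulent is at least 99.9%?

7

Prior odds: 0.0013 ÷ 0.9987 = 13/9987.
False-positive rate = 1 − 0.9 = 0.1; likelihood ratio of a positive = 0.85/0.1 = 8.5.
Target odds: 0.999 ÷ 0.001 = 999.
Need (13/9987) × 8.5ⁿ ≥ 999, i.e. 8.5ⁿ ≥ 9977013/13.
8.5⁶ = 24137569/64 falls short of 9977013/13 but 8.5⁷ = 410338673/128 reaches it, so n = 7.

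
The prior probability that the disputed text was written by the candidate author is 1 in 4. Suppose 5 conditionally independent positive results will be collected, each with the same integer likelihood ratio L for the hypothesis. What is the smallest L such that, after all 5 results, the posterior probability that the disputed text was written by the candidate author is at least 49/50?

Prior odds = 0.25/0.75 = 1/3.
Target odds = 0.98/0.02 = 49.
Need L⁵ ≥ 49 ÷ (1/3) = 147.
2⁵ = 32 < 147 ≤ 243 = 3⁵, so L = 3.

3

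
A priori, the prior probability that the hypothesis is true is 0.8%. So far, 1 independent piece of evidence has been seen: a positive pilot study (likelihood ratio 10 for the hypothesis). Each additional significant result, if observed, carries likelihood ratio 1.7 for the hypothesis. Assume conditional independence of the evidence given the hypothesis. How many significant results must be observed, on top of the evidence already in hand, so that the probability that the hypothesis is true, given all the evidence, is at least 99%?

Prior odds = 0.008/0.992 = 1/124.
Bayes factor of the evidence already in hand = 10.
Odds after that evidence = (1/124) × 10 = 5/62.
Target odds = 0.99/0.01 = 99.
Need 1.7ⁿ ≥ 99 ÷ (5/62) = 1227.6.
1.7¹³ ≈990.458 falls short of 1227.6 but 1.7¹⁴ ≈1683.78 reaches it, so n = 14.

14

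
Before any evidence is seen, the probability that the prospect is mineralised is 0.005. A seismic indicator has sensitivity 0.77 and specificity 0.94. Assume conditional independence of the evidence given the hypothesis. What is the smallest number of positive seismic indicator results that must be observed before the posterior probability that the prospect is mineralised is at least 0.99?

4

Prior odds = 0.005/0.995 = 1/199.
False-positive rate = 1 − 0.94 = 0.06; likelihood ratio of a positive = 0.77/0.06 = 77/6.
Target posterior odds = 0.99/0.01 = 99.
Need (1/199) × (77/6)ⁿ ≥ 99, i.e. (77/6)ⁿ ≥ 19701.
(77/6)³ = 456533/216 falls short of 19701 but (77/6)⁴ = 35153041/1296 reaches it, so n = 4.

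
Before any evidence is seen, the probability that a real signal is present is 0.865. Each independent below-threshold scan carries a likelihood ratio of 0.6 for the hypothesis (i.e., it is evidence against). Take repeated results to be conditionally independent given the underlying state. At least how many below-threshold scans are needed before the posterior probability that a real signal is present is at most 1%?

13

Prior odds = 0.865/0.135 = 173/27.
Likelihood ratio per below-threshold scan = 0.6.
Target posterior odds = 0.01/0.99 = 1/99.
Require 0.6ⁿ ≤ 1/99 ÷ (173/27) = 3/1903.
0.6¹² = 531441/244140625 is still above 3/1903 but 0.6¹³ ≈0.00130607 is at or below it, so n = 13.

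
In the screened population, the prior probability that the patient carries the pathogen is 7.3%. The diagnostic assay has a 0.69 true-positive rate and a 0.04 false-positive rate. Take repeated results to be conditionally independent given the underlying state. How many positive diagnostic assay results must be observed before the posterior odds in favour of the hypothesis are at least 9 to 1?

2

Prior odds: 0.073 ÷ 0.927 = 73/927.
Likelihood ratio of a positive result = 0.69/0.04 = 17.25.
Target odds = 9.
Need (73/927) × 17.25ⁿ ≥ 9, i.e. 17.25ⁿ ≥ 8343/73.
17.25¹ = 17.25 falls short of 8343/73 but 17.25² = 297.5625 reaches it, so n = 2.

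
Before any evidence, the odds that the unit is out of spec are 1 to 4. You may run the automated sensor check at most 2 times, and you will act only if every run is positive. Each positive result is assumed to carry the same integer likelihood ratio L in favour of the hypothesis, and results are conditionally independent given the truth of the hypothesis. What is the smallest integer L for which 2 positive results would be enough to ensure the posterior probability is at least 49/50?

14

Prior odds = 0.25.
Target odds = 0.98/0.02 = 49.
Need L² ≥ 49 ÷ 0.25 = 196.
13² = 169 < 196 ≤ 196 = 14², so L = 14.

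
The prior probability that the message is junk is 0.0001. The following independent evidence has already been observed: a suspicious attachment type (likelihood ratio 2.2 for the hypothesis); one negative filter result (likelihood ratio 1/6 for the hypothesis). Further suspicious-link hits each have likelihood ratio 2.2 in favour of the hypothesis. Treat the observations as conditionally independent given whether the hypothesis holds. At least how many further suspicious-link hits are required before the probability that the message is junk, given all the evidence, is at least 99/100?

19

Prior odds = 0.0001/0.9999 = 1/9999.
Combined Bayes factor of the evidence already in hand = 2.2 × (1/6) = 11/30.
Odds after that evidence = (1/9999) × 11/30 = 1/27270.
Target odds = 0.99/0.01 = 99.
Need 2.2ⁿ ≥ 99 ÷ (1/27270) = 2699730.
2.2¹⁸ ≈1.4575e+06 falls short of 2699730 but 2.2¹⁹ ≈3.2065e+06 reaches it, so n = 19.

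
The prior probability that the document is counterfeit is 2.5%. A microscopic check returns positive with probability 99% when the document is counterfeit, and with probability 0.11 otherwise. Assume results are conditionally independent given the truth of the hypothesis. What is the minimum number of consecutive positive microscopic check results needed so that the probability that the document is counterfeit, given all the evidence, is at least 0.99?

4

Prior odds: 0.025 ÷ 0.975 = 1/39.
Likelihood ratio of a positive result = 0.99/0.11 = 9.
Target odds: 0.99 ÷ 0.01 = 99.
Need (1/39) × 9ⁿ ≥ 99, i.e. 9ⁿ ≥ 3861.
9³ = 729 falls short of 3861 but 9⁴ = 6561 reaches it, so n = 4.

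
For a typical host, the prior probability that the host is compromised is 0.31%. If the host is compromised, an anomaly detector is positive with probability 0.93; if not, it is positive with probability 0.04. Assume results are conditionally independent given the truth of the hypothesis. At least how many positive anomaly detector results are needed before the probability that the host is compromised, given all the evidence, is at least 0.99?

Prior odds = 0.0031/0.9969 = 31/9969.
Likelihood ratio of a positive = 0.93/0.04 = 23.25.
Target odds: 0.99 ÷ 0.01 = 99.
Require 23.25ⁿ ≥ 99 ÷ (31/9969) = 986931/31.
23.25³ = 804357/64 falls short of 986931/31 but 23.25⁴ = 74805201/256 reaches it, so n = 4.

4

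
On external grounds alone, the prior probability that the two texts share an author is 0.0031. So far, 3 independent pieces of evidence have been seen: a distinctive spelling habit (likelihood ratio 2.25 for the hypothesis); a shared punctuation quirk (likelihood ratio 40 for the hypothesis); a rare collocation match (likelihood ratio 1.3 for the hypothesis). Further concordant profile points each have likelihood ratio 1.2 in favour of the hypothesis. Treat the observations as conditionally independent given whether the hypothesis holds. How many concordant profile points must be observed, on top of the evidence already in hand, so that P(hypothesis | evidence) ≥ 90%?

18

Prior odds = 0.0031/0.9969 = 31/9969.
Combined Bayes factor of the evidence already in hand = 2.25 × 40 × 1.3 = 117.
Odds after that evidence = (31/9969) × 117 = 1209/3323.
Target odds = 0.9/0.1 = 9.
Need 1.2ⁿ ≥ 9 ÷ (1209/3323) = 9969/403.
1.2¹⁷ ≈22.1861 falls short of 9969/403 but 1.2¹⁸ ≈26.6233 reaches it, so n = 18.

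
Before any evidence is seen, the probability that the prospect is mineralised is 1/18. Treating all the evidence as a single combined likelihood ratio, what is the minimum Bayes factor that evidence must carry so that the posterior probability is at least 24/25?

Prior odds = (1/18)/(17/18) = 1/17.
Target odds = 0.96/0.04 = 24.
Required Bayes factor = 24 ÷ (1/17) = 408.

408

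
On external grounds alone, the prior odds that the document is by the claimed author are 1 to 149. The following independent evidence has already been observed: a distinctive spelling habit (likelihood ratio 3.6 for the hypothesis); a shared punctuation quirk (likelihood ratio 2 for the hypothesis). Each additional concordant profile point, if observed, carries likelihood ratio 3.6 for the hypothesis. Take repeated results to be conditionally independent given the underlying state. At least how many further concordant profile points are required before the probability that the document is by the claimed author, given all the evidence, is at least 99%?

Prior odds = 1/149.
Combined Bayes factor of the evidence already in hand = 3.6 × 2 = 7.2.
Odds after that evidence = (1/149) × 7.2 = 36/745.
Target odds = 0.99/0.01 = 99.
Need 3.6ⁿ ≥ 99 ÷ (36/745) = 2048.75.
3.6⁵ = 604.66176 falls short of 2048.75 but 3.6⁶ = 34012224/15625 reaches it, so n = 6.

6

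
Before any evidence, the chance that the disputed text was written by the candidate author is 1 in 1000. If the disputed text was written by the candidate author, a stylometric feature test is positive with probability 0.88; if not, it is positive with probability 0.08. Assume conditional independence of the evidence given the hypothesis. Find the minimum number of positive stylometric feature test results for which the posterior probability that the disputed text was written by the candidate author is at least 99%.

Prior odds: 0.001 ÷ 0.999 = 1/999.
Likelihood ratio of a positive = 0.88/0.08 = 11.
Target odds: 0.99 ÷ 0.01 = 99.
Need (1/999) × 11ⁿ ≥ 99, i.e. 11ⁿ ≥ 98901.
11⁴ = 14641 falls short of 98901 but 11⁵ = 161051 reaches it, so n = 5.

5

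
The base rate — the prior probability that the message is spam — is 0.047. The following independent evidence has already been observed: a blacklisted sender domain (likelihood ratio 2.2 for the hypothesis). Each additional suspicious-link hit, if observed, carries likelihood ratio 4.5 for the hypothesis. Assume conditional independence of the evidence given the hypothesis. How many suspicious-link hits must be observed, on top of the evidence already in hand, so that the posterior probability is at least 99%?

Prior odds = 0.047/0.953 = 47/953.
Bayes factor of the evidence already in hand = 2.2.
Odds after that evidence = (47/953) × 2.2 = 517/4765.
Target odds = 0.99/0.01 = 99.
Need 4.5ⁿ ≥ 99 ÷ (517/4765) = 42885/47.
4.5⁴ = 410.0625 falls short of 42885/47 but 4.5⁵ = 1845.28125 reaches it, so n = 5.

5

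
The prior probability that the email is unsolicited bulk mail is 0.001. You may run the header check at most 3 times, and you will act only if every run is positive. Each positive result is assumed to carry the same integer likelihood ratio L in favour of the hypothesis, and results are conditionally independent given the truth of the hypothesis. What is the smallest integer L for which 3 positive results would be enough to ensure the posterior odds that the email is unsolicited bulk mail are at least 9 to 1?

21

Prior odds = 0.001/0.999 = 1/999.
Target odds = 9.
Need L³ ≥ 9 ÷ (1/999) = 8991.
20³ = 8000 < 8991 ≤ 9261 = 21³, so L = 21.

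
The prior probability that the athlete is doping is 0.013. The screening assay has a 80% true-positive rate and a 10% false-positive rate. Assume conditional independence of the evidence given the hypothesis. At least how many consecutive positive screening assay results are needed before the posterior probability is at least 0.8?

3

Prior odds = 0.013/0.987 = 13/987.
Likelihood ratio of a positive result = 0.8/0.1 = 8.
Target posterior odds = 0.8/0.2 = 4.
Require 8ⁿ ≥ 4 ÷ (13/987) = 3948/13.
8² = 64 falls short of 3948/13 but 8³ = 512 reaches it, so n = 3.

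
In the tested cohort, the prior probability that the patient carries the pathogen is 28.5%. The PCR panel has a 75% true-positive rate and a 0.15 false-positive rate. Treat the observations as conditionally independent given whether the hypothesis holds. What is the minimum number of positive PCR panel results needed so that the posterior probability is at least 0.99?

Prior odds: 0.285 ÷ 0.715 = 57/143.
Likelihood ratio of a positive result = 0.75/0.15 = 5.
Target odds: 0.99 ÷ 0.01 = 99.
Require 5ⁿ ≥ 99 ÷ (57/143) = 4719/19.
5³ = 125 falls short of 4719/19 but 5⁴ = 625 reaches it, so n = 4.

4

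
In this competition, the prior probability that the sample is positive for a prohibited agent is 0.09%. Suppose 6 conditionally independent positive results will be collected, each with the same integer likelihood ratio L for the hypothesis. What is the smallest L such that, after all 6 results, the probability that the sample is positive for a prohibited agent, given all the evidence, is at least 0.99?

Prior odds = 0.0009/0.9991 = 9/9991.
Target odds = 0.99/0.01 = 99.
Need L⁶ ≥ 99 ÷ (9/9991) = 109901.
6⁶ = 46656 < 109901 ≤ 117649 = 7⁶, so L = 7.

7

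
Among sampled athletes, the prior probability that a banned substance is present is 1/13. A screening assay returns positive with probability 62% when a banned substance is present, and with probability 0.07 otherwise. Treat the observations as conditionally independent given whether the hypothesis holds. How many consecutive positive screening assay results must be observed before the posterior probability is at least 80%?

2

Prior odds: (1/13) ÷ (12/13) = 1/12.
Likelihood ratio of a positive result = 0.62/0.07 = 62/7.
Target odds: 0.8 ÷ 0.2 = 4.
Require (62/7)ⁿ ≥ 4 ÷ (1/12) = 48.
(62/7)¹ = 62/7 falls short of 48 but (62/7)² = 3844/49 reaches it, so n = 2.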